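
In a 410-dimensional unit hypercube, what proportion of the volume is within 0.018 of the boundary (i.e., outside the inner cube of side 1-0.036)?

1 - (1 - 2·0.018)^410 = 1 - 0.964^410 ≈ 0.9999997038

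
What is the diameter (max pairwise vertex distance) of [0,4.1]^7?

||(4.1,4.1,...,4.1)|| = √(7)·4.1 ≈ 10.8476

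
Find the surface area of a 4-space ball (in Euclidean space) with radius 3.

S_4(3) = 2·π^(4/2)·(3)^3 / Γ(4/2) = 54·π^2 ≈ 532.959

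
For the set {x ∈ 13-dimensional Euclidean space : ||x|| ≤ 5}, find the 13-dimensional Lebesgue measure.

V_13(5) = π^(13/2) · (5)^13 / Γ(13/2 + 1) = 31250000000·π^6/27027 ≈ 1.11161e+09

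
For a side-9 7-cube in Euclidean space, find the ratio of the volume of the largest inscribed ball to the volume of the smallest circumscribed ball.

V_in/V_out = n^(-n/2) = 7^(-7/2) ≈ 0.00110194.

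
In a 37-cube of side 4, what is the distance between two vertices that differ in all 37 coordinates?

Diagonal = √37 · 4 ≈ 24.3311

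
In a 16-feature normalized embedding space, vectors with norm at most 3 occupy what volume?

Volume = π^{16/2}·(3)^16/Γ(9) = 4782969·π^8/4480 ≈ 1.01302e+07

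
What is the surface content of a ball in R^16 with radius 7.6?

|∂B_16(7.6)| ≈ 6.13765e+13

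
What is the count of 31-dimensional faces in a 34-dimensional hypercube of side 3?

Number of 31-faces = C(34,31) · 2^(34-31) = 5984 · 8 = 47872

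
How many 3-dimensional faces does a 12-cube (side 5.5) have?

Number of 3-faces = C(12,3) · 2^(12-3) = 220 · 512 = 112640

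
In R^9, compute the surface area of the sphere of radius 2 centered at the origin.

S_9(2) = 2·π^(9/2)·(2)^8 / Γ(9/2) = 8192·π^4/105 ≈ 7599.76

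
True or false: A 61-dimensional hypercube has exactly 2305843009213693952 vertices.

True. The 61-cube has 2^61 = 2305843009213693952 vertices.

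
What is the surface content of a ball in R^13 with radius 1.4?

S = n·V_n(r)/r = 13·V_13(1.4)/1.4 (volume-to-surface relation), giving 671.152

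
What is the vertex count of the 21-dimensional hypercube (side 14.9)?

Number of vertices = 2^21 = 2097152.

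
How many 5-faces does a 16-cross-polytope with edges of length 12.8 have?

Number of 5-faces = 2^(5+1) · C(16,5+1) = 64 · 8008 = 512512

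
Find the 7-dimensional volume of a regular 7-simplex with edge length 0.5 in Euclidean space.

V = (0.5^7 / 7!) · √((7+1) / 2^7) ≈ 3.87525e-07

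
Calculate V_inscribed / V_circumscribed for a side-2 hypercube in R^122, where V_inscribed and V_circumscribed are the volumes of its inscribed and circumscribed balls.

Volume scales as r^n, and r_in/r_out = 1/√122, giving (1/√122)^122 ≈ 5.39573e-128.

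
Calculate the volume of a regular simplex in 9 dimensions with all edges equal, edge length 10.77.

Volume = 10.77^9 · √(10/2^9) / 9! ≈ 750.833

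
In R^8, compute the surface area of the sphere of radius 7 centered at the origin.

|∂B_8(7)| = 823543·π^4/3 ≈ 2.67402e+07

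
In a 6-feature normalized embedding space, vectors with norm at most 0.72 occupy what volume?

The n-ball volume is π^(n/2)·r^n/Γ(n/2+1). With n=6, r=0.72: V ≈ 0.719935.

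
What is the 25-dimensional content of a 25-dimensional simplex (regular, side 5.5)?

Volume = 5.5^25 · √(26/2^25) / 25! ≈ 1.83245e-10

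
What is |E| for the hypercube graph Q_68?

Number of 1-faces = C(68,1)·2^(68-1) = 68·147573952589676412928 = 10035028776097996079104.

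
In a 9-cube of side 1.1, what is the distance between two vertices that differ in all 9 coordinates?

Diagonal = √9 · 1.1 = 3.3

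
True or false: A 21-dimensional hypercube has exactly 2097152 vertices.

True. The 21-cube has 2^21 = 2097152 vertices.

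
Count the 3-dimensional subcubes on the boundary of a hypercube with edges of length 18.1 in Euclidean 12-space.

f_3(12-cube) = (12 choose 3) · 2^9 = 112640.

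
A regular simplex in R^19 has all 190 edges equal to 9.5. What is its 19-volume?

Volume = 9.5^19 · √(20/2^19) / 19! ≈ 0.191595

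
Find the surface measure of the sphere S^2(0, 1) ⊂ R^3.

|∂B_3(1)| = 4πr² = 4π·(1)² ≈ 12.5664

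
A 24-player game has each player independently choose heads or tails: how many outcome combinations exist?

Each vertex is a binary string of length 24, so there are 2^24 = 16777216.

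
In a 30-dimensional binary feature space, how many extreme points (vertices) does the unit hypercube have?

Number of vertices = 2^30 = 1073741824.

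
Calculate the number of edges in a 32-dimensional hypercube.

The 32-cube has n·2^(n-1) = 32·2^31 = 32·2147483648 = 68719476736 edges.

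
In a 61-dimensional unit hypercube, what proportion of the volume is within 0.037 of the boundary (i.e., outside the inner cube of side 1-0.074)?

1 - (1 - 2·0.037)^61 = 1 - 0.926^61 ≈ 0.990811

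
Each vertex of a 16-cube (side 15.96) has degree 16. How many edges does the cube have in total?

An n-cube has n·2^(n-1) edges. With n = 16: 16·32768 = 524288.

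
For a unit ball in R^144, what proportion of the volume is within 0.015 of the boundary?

Shell fraction = 1 - (1-0.015)^144 ≈ 0.886547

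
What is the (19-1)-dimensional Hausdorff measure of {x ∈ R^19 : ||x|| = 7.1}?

|∂B_19(7.1)| ≈ 1.86205e+15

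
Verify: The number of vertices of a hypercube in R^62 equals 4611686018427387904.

True. The 62-cube has 2^62 = 4611686018427387904 vertices.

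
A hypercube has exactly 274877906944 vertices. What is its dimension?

2^n = 274877906944 ⇒ n = log_2(274877906944) = 38.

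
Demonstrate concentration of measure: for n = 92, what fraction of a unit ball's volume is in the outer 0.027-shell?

1 - (1-0.027)^92 ≈ 0.919391 ≈ 91.94%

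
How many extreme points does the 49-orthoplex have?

The vertices are ±e_1, ..., ±e_49, so there are 2·49 = 98.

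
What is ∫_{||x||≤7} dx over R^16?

V_16(7) = π^(16/2) · (7)^16 / Γ(16/2 + 1) = 4747561509943·π^8/5760 ≈ 7.82073e+12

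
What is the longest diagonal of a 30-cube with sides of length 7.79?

||(7.79,7.79,...,7.79)|| = √(30)·7.79 ≈ 42.6676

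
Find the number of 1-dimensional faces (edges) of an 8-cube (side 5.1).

Each of the 2^8 = 256 vertices has degree 8; total edges = 8·2^8/2 = 1024.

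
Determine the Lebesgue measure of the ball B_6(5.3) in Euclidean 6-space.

Volume = π^{6/2}·(5.3)^6/Γ(4) ≈ 114539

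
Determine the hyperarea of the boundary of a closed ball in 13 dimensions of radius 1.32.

S = n·V_n(r)/r = 13·V_13(1.32)/1.32 (volume-to-surface relation), giving 331.262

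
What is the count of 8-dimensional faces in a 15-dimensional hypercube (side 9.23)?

An n-cube has C(n,k)·2^(n-k) k-faces. Here C(15,8)·2^7 = 6435·128 = 823680.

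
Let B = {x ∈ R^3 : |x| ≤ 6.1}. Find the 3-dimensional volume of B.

The n-ball volume is π^(n/2)·r^n/Γ(n/2+1). With n=3, r=6.1: V ≈ 950.776.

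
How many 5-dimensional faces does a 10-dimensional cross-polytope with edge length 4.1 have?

An n-cross-polytope has 2^(k+1)·C(n,k+1) k-faces. Here 2^6·C(10,6) = 64·210 = 13440.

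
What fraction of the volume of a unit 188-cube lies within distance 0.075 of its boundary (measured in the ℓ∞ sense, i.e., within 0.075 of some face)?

1 - (1 - 2·0.075)^188 = 1 - 0.85^188 ≈ 1 - 5.38e-14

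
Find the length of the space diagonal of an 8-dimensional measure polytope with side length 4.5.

||(4.5,4.5,...,4.5)|| = √(8)·4.5 ≈ 12.7279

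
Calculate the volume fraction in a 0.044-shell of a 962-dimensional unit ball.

Shell fraction = 1 - (1-0.044)^962 ≈ 1 - 1.587e-19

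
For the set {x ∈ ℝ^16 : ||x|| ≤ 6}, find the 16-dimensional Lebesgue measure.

The n-ball volume is π^(n/2)·r^n/Γ(n/2+1). With n=16, r=6: V = 2448880128·π^8/35 ≈ 6.63894e+11.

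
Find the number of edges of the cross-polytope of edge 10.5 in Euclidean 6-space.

f_1(6-orthoplex) = 2^2 · (6 choose 2) = 60.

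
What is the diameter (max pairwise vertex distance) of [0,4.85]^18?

The space diagonal of an n-cube of side s is s√n. Here 4.85·√18 ≈ 20.5768.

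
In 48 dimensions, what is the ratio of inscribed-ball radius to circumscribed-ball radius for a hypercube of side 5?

r_in = 5/2 (half the side); r_out = 5√48/2 (half the diagonal). Ratio = 1/√48 ≈ 0.144338.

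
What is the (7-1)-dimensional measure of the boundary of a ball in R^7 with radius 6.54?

The surface area of an n-ball is 2π^(n/2) r^(n-1) / Γ(n/2). For n=7, r=6.54: 2.58788e+06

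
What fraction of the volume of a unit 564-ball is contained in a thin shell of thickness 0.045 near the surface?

V(inner)/V(outer) = ((1-0.045)/1)^564 ≈ 5.271e-12, so the shell fraction is 1 - 5.271e-12.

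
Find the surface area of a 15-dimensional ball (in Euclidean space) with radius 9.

|∂B_15(9)| = 216905884017408·π^7/5005 ≈ 1.30893e+14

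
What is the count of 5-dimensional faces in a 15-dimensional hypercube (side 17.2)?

Number of 5-faces = C(15,5) · 2^(15-5) = 3003 · 1024 = 3075072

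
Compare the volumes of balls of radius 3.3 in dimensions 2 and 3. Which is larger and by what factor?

V_2(3.3) ≈ 34.2119, V_3(3.3) ≈ 150.533. The 3-ball is larger by a factor of 4.4.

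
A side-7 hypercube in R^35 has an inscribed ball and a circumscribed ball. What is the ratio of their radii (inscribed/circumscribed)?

r_in / r_out = (7/2) / (7√35/2) = 1/√35 ≈ 0.169031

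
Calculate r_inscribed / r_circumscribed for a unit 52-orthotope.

r_in / r_out = (1/2) / (1√52/2) = 1/√52 ≈ 0.138675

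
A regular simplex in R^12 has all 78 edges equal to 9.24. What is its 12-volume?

Volume = 9.24^12 · √(13/2^12) / 12! ≈ 45.5531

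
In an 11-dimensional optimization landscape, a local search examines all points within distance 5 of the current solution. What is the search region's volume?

V = 625000000·π^5/2079 ≈ 9.19973e+07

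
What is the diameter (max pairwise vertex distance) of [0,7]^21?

Diagonal = √21 · 7 ≈ 32.078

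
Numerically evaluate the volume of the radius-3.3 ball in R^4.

V_4(3.3) = π^(4/2) · (3.3)^4 / Γ(4/2 + 1) ≈ 585.229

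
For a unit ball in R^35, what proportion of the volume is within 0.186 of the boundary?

Shell fraction = 1 - (1-0.186)^35 ≈ 0.999256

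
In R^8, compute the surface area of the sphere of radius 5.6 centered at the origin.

S = n·V_n(r)/r = 8·V_8(5.6)/5.6 (volume-to-surface relation), giving 5.60782e+06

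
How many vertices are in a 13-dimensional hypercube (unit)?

Choose 0 of 13 axes to span the face (C(13,0) = 1 way), then fix each of the remaining 13 coordinates at one of its two extreme values (2^13 = 8192 ways): 1·8192 = 8192.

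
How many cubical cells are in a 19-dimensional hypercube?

f_3(19-cube) = (19 choose 3) · 2^16 = 63504384.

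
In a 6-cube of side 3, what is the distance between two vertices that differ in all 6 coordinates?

Diagonal = √6 · 3 ≈ 7.34847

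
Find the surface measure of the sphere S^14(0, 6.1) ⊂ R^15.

The surface area of an n-ball is 2π^(n/2) r^(n-1) / Γ(n/2). For n=15, r=6.1: 5.65118e+11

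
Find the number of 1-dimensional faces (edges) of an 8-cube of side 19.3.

Each of the 2^8 = 256 vertices has degree 8; total edges = 8·2^8/2 = 1024.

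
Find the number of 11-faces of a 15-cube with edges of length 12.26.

An n-cube has C(n,k)·2^(n-k) k-faces. Here C(15,11)·2^4 = 1365·16 = 21840.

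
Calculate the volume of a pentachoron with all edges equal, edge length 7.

V_4 = √(5) · 7^4 / (4! · 2^(4/2)) ≈ 55.925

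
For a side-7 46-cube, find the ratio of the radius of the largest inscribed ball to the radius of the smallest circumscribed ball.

Ratio = (s/2)/(s√46/2) = 46^(-1/2) ≈ 0.147442.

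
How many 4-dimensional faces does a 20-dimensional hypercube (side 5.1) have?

Choose 4 of 20 axes to span the face (C(20,4) = 4845 ways), then fix each of the remaining 16 coordinates at one of its two extreme values (2^16 = 65536 ways): 4845·65536 = 317521920.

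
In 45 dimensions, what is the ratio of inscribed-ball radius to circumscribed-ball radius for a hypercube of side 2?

r_in / r_out = (2/2) / (2√45/2) = 1/√45 ≈ 0.149071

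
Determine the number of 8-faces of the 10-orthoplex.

An n-cross-polytope has 2^(k+1)·C(n,k+1) k-faces. Here 2^9·C(10,9) = 512·10 = 5120.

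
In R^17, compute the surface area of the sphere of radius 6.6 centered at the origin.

|∂B_17(6.6)| ≈ 3.1068e+13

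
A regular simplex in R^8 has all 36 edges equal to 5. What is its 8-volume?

Volume = 5^8 · √(9/2^8) / 8! ≈ 1.81652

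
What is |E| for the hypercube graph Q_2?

The 2-cube has n·2^(n-1) = 2·2^1 = 2·2 = 4 edges.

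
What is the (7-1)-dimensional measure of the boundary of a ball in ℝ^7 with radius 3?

The surface area of an n-ball is 2π^(n/2) r^(n-1) / Γ(n/2). For n=7, r=3: 3888·π^3/5 ≈ 24110.5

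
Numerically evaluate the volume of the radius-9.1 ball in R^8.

The n-ball volume is π^(n/2)·r^n/Γ(n/2+1). With n=8, r=9.1: V ≈ 1.90862e+08.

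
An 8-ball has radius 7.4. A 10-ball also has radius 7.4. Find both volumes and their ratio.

V_8(7.4) ≈ 3.64957e+07. V_10(7.4) ≈ 1.2557e+09. Ratio V_8/V_10 ≈ 0.02906.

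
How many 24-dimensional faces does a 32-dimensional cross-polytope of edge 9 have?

f_24(32-orthoplex) = 2^25 · (32 choose 25) = 112939386273792.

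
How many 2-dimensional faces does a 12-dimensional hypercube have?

An n-cube has C(n,k)·2^(n-k) k-faces. Here C(12,2)·2^10 = 66·1024 = 67584.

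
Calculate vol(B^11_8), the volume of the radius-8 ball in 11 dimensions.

V = 549755813888·π^5/10395 ≈ 1.61843e+10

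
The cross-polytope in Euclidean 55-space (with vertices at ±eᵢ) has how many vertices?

Number of vertices = 2n = 110.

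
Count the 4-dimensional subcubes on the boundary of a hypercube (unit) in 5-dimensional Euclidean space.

Number of 4-faces = C(5,4) · 2^(5-4) = 5 · 2 = 10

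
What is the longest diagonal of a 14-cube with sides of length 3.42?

d = √(3.42² + 3.42² + ... + 3.42²) [14 terms] = √(14·3.42²) = 3.42√14 ≈ 12.7965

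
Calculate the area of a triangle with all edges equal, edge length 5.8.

Area = (√3/4) · 5.8² = 14.5665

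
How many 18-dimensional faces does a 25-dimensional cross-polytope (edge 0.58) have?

An n-cross-polytope has 2^(k+1)·C(n,k+1) k-faces. Here 2^19·C(25,19) = 524288·177100 = 92851404800.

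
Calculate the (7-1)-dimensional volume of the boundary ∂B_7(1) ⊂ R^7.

|∂B_7(1)| = 16·π^3/15 ≈ 33.0734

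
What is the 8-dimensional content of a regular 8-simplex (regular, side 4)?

Volume = 4^8 · √(9/2^8) / 8! ≈ 0.304762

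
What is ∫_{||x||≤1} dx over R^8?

Volume = π^{8/2}·(1)^8/Γ(5) = π^4/24 ≈ 4.05871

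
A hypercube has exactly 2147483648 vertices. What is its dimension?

2^n = 2147483648 ⇒ n = log_2(2147483648) = 31.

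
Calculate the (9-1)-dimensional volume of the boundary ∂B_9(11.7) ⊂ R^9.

S = n·V_n(r)/r = 9·V_9(11.7)/11.7 (volume-to-surface relation), giving 1.04243e+10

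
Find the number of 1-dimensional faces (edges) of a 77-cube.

Each of the 2^77 = 151115727451828646838272 vertices has degree 77; total edges = 77·2^77/2 = 5817955506895402903273472.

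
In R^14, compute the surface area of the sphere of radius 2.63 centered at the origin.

S = n·V_n(r)/r = 14·V_14(2.63)/2.63 (volume-to-surface relation), giving 2.41641e+06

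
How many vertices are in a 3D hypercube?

f_0(3-cube) = (3 choose 0) · 2^3 = 8.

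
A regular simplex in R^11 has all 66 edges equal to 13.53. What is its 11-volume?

For a regular n-simplex with edge a, V = (a^n / n!)·√((n+1)/2^n). With a=13.53, n=11: V ≈ 5333.91.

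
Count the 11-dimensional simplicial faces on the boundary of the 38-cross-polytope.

Number of 11-faces = 2^(11+1) · C(38,11+1) = 4096 · 2707475148 = 11089818206208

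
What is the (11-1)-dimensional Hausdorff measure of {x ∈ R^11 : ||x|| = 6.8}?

S_11(6.8) = 2·π^(11/2)·(6.8)^10 / Γ(11/2) ≈ 4.38114e+09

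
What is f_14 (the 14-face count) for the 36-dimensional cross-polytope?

An n-cross-polytope has 2^(k+1)·C(n,k+1) k-faces. Here 2^15·C(36,15) = 32768·5567902560 = 182449031086080.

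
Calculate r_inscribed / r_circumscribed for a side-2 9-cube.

r_in / r_out = (2/2) / (2√9/2) = 1/√9 ≈ 0.333333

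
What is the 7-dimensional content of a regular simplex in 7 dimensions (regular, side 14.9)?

For a regular n-simplex with edge a, V = (a^n / n!)·√((n+1)/2^n). With a=14.9, n=7: V ≈ 8087.48.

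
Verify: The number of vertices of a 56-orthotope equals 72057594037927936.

True. The 56-cube has 2^56 = 72057594037927936 vertices.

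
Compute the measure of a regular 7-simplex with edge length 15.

Volume = 15^7 · √(8/2^7) / 7! ≈ 8475.17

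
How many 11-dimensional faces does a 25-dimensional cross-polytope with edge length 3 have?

f_11(25-orthoplex) = 2^12 · (25 choose 12) = 21300428800.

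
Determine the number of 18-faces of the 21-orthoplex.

An n-cross-polytope has 2^(k+1)·C(n,k+1) k-faces. Here 2^19·C(21,19) = 524288·210 = 110100480.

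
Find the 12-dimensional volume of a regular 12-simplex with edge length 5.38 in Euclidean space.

For a regular n-simplex with edge a, V = (a^n / n!)·√((n+1)/2^n). With a=5.38, n=12: V ≈ 0.0691579.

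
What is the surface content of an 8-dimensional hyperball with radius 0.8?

S = n·V_n(r)/r = 8·V_8(0.8)/0.8 (volume-to-surface relation), giving 6.80939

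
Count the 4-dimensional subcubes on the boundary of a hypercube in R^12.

f_4(12-cube) = (12 choose 4) · 2^8 = 126720.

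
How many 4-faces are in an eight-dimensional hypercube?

Number of 4-faces = C(8,4) · 2^(8-4) = 70 · 16 = 1120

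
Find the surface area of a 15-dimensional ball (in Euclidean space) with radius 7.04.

|∂B_15(7.04)| ≈ 4.2028e+12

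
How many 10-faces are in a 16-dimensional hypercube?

Choose 10 of 16 axes to span the face (C(16,10) = 8008 ways), then fix each of the remaining 6 coordinates at one of its two extreme values (2^6 = 64 ways): 8008·64 = 512512.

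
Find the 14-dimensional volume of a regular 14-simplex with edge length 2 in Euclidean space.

V = (2^14 / 14!) · √((14+1) / 2^14) ≈ 5.68653e-09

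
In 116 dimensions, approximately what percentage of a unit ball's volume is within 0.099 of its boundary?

1 - (1-0.099)^116 ≈ 0.999994 ≈ 99.999440%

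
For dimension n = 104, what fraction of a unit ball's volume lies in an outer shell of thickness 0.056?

1 - (1-0.056)^104 ≈ 0.997505 ≈ 99.75%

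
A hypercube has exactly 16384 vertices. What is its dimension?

2^n = 16384 ⇒ n = log_2(16384) = 14.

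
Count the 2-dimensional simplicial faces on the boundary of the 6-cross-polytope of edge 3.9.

Number of 2-faces = 2^(2+1) · C(6,2+1) = 8 · 20 = 160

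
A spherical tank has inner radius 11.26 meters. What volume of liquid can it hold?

The n-ball volume is π^(n/2)·r^n/Γ(n/2+1). With n=3, r=11.26: V ≈ 5980.04.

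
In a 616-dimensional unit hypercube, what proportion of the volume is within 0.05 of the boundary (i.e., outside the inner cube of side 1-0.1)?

Shell fraction = 1 - (1-0.1)^616 ≈ 1 - 6.507e-29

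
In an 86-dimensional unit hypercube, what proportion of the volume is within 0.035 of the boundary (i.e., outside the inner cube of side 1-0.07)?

Shell fraction = 1 - (1-0.07)^86 ≈ 0.998052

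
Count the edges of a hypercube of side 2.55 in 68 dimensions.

The 68-cube has n·2^(n-1) = 68·2^67 = 68·147573952589676412928 = 10035028776097996079104 edges.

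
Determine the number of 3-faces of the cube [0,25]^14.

f_3(14-cube) = (14 choose 3) · 2^11 = 745472.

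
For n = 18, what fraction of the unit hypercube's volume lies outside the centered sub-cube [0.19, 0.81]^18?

1 - (1 - 2·0.19)^18 = 1 - 0.62^18 ≈ 0.999817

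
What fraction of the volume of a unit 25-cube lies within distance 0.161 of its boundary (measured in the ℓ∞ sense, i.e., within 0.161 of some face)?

Shell fraction = 1 - (1-0.322)^25 ≈ 0.99994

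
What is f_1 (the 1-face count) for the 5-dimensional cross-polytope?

An n-cross-polytope has 2^(k+1)·C(n,k+1) k-faces. Here 2^2·C(5,2) = 4·10 = 40.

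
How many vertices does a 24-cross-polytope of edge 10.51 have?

f_0(24-orthoplex) = 2^1 · (24 choose 1) = 48.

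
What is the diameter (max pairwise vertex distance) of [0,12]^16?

The space diagonal of an n-cube of side s is s√n. Here 12·√16 = 48.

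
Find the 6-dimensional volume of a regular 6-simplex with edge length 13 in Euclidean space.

Volume = 13^6 · √(7/2^6) / 6! ≈ 2217.11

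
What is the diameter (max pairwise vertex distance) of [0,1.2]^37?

Diagonal = √37 · 1.2 ≈ 7.29932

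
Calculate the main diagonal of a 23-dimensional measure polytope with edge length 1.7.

Diagonal = √23 · 1.7 ≈ 8.15291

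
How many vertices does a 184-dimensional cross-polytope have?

An n-cross-polytope has 2n vertices; here n = 184, giving 368.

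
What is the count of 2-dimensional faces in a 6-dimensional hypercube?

f_2(6-cube) = (6 choose 2) · 2^4 = 240.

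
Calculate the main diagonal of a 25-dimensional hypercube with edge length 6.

The space diagonal of an n-cube of side s is s√n. Here 6·√25 = 30.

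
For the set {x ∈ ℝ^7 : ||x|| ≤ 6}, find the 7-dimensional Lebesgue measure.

Volume = π^{7/2}·(6)^7/Γ(9/2) = 1492992·π^3/35 ≈ 1.32263e+06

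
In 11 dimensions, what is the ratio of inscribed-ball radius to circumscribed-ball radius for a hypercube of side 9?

r_in = 9/2 (half the side); r_out = 9√11/2 (half the diagonal). Ratio = 1/√11 ≈ 0.301511.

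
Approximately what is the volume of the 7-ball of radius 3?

V_7(3) = π^(7/2) · (3)^7 / Γ(7/2 + 1) = 11664·π^3/35 ≈ 10333.1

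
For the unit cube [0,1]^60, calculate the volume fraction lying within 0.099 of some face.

Shell fraction = 1 - (1-0.198)^60 ≈ 0.9999982198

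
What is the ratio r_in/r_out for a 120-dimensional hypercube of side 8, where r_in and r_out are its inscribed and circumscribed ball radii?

For an n-cube of any side s, the inradius is s/2 and the circumradius is s√n/2, so the ratio is 1/√120 ≈ 0.0912871.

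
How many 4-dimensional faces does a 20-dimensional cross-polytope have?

Each 4-face is the convex hull of 5 vertices, one chosen as ±e_i from each of 5 distinct axes: 2^5·C(20,5) = 496128.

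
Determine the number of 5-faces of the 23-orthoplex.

Each 5-face is the convex hull of 6 vertices, one chosen as ±e_i from each of 6 distinct axes: 2^6·C(23,6) = 6460608.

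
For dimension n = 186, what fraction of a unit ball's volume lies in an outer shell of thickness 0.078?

1 - (1-0.078)^186 ≈ 0.9999997246 ≈ 99.999972%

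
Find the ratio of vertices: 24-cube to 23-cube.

The 24-cube has 2^24 = 16777216 vertices. The 23-cube has 2^23 = 8388608 vertices. Ratio: 16777216/8388608 = 2.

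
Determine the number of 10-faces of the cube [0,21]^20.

f_10(20-cube) = (20 choose 10) · 2^10 = 189190144.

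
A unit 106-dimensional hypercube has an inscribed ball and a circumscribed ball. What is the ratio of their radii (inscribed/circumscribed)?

For an n-cube of any side s, the inradius is s/2 and the circumradius is s√n/2, so the ratio is 1/√106 ≈ 0.0971286.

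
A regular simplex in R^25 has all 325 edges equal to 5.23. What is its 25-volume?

Volume = 5.23^25 · √(26/2^25) / 25! ≈ 5.20605e-11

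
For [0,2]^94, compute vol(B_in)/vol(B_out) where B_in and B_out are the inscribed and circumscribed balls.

Volume scales as r^n, and r_in/r_out = 1/√94, giving (1/√94)^94 ≈ 1.83228e-93.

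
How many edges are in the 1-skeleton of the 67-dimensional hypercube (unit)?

Each of the 2^67 = 147573952589676412928 vertices has degree 67; total edges = 67·2^67/2 = 4943727411754159833088.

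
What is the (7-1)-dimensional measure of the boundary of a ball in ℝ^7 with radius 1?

The surface area of an n-ball is 2π^(n/2) r^(n-1) / Γ(n/2). For n=7, r=1: 16·π^3/15 ≈ 33.0734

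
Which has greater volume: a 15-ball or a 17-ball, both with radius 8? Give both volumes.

V_15(8) ≈ 1.34208e+13. V_17(8) ≈ 3.17461e+14. The 17-ball is larger.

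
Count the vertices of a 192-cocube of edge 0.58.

The vertices are ±e_1, ..., ±e_192, so there are 2·192 = 384.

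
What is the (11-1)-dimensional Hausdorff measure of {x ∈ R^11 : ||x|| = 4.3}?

The surface area of an n-ball is 2π^(n/2) r^(n-1) / Γ(n/2). For n=11, r=4.3: 4.47901e+07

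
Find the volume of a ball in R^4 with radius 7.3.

The n-ball volume is π^(n/2)·r^n/Γ(n/2+1). With n=4, r=7.3: V ≈ 14014.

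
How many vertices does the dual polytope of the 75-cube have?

Number of vertices = 2n = 150.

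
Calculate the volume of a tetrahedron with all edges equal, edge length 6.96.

Volume = (√2/12) · 6.96³ = 39.7339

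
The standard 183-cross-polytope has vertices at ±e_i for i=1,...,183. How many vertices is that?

Number of vertices = 2n = 366.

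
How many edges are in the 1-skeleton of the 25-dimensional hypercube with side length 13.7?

Each of the 2^25 = 33554432 vertices has degree 25; total edges = 25·2^25/2 = 419430400.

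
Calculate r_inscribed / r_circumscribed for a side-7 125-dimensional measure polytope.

For an n-cube of any side s, the inradius is s/2 and the circumradius is s√n/2, so the ratio is 1/√125 ≈ 0.0894427.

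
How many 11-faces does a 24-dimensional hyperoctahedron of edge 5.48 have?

f_11(24-orthoplex) = 2^12 · (24 choose 12) = 11076222976.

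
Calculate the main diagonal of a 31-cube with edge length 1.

||(1,1,...,1)|| = √(31)·1 ≈ 5.56776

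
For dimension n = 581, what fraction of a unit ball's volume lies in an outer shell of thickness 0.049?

1 - (1-0.049)^581 ≈ 1 - 2.103e-13 ≈ (100 - 2.1e-11)%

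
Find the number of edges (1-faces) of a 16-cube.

Number of 1-faces = C(16,1) · 2^(16-1) = 16 · 32768 = 524288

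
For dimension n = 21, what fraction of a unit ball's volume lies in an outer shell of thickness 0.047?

1 - (1-0.047)^21 ≈ 0.636126 ≈ 63.61%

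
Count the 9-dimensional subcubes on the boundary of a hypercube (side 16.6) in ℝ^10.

f_9(10-cube) = (10 choose 9) · 2^1 = 20.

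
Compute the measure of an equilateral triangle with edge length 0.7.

Area = (√3/4) · 0.7² = 0.212176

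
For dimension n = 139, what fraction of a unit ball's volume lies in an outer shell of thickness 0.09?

1 - (1-0.09)^139 ≈ 0.9999979735 ≈ 99.999797%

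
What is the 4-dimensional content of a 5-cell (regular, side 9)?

For a regular n-simplex with edge a, V = (a^n / n!)·√((n+1)/2^n). With a=9, n=4: V ≈ 152.821.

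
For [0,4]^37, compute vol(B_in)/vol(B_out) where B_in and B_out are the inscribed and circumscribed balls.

V_in/V_out = n^(-n/2) = 37^(-37/2) ≈ 9.73348e-30.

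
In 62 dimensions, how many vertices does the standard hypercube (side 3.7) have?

Each vertex is a binary string of length 62, so there are 2^62 = 4611686018427387904.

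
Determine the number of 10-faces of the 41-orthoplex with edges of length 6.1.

An n-cross-polytope has 2^(k+1)·C(n,k+1) k-faces. Here 2^11·C(41,11) = 2048·3159461968 = 6470578110464.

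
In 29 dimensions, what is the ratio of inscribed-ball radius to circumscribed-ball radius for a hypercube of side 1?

r_in = 1/2 (half the side); r_out = 1√29/2 (half the diagonal). Ratio = 1/√29 ≈ 0.185695.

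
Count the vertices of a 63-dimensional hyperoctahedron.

The 63-dimensional cross-polytope has 2n = 2·63 = 126 vertices.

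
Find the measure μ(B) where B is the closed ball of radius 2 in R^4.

V_4(2) = π^(4/2) · (2)^4 / Γ(4/2 + 1) = 8·π^2 ≈ 78.9568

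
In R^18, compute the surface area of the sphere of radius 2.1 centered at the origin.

S = n·V_n(r)/r = 18·V_18(2.1)/2.1 (volume-to-surface relation), giving 444208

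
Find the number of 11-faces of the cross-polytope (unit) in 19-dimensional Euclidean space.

Each 11-face is the convex hull of 12 vertices, one chosen as ±e_i from each of 12 distinct axes: 2^12·C(19,12) = 206389248.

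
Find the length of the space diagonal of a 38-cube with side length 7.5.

Diagonal = √38 · 7.5 ≈ 46.2331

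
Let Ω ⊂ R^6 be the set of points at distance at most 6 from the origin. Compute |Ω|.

V = 7776·π^3 ≈ 241105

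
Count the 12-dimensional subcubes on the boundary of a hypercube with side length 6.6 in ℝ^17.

An n-cube has C(n,k)·2^(n-k) k-faces. Here C(17,12)·2^5 = 6188·32 = 198016.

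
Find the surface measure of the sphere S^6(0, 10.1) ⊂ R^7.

|∂B_7(10.1)| ≈ 3.5108e+07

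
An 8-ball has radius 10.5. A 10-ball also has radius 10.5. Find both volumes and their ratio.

V_8(10.5) ≈ 5.99657e+08. V_10(10.5) ≈ 4.15395e+10. Ratio V_8/V_10 ≈ 0.01444.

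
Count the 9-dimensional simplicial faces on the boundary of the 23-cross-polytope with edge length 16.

An n-cross-polytope has 2^(k+1)·C(n,k+1) k-faces. Here 2^10·C(23,10) = 1024·1144066 = 1171523584.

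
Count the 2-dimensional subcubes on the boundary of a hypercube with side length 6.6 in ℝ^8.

Number of 2-faces = C(8,2) · 2^(8-2) = 28 · 64 = 1792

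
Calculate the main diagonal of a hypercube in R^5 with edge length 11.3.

The space diagonal of an n-cube of side s is s√n. Here 11.3·√5 ≈ 25.2676.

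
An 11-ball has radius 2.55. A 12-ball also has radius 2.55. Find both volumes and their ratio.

V_11(2.55) ≈ 55853. V_12(2.55) ≈ 100937. Ratio V_11/V_12 ≈ 0.5533.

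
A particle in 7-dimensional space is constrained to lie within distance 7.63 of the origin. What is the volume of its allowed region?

The n-ball volume is π^(n/2)·r^n/Γ(n/2+1). With n=7, r=7.63: V ≈ 7.11299e+06.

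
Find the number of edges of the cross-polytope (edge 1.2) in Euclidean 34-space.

Number of 1-faces = 2^(1+1) · C(34,1+1) = 4 · 561 = 2244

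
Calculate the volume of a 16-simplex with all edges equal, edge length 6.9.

For a regular n-simplex with edge a, V = (a^n / n!)·√((n+1)/2^n). With a=6.9, n=16: V ≈ 0.0203212.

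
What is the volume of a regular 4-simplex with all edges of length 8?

V = (8^4 / 4!) · √((4+1) / 2^4) ≈ 95.4056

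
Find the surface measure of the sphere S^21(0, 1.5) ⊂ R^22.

The surface area of an n-ball is 2π^(n/2) r^(n-1) / Γ(n/2). For n=22, r=1.5: 129140163·π^11/46976204800 ≈ 808.783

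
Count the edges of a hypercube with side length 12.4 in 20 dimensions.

Each of the 2^20 = 1048576 vertices has degree 20; total edges = 20·2^20/2 = 10485760.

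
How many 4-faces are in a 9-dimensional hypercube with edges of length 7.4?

Number of 4-faces = C(9,4) · 2^(9-4) = 126 · 32 = 4032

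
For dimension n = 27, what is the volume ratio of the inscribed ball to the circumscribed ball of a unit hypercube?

The radii are 1/2 and 1√27/2, so the volume ratio is (1/√27)^27 = 27^{-27/2} ≈ 4.74886e-20.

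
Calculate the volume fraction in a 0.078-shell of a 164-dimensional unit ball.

1 - (1-0.078)^164 ≈ 0.9999983561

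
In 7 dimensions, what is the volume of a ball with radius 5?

V_7(5) = π^(7/2) · (5)^7 / Γ(7/2 + 1) = 250000·π^3/21 ≈ 369122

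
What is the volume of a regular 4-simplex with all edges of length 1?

For a regular n-simplex with edge a, V = (a^n / n!)·√((n+1)/2^n). With a=1, n=4: V ≈ 0.0232924.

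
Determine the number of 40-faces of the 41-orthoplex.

Number of 40-faces = 2^(40+1) · C(41,40+1) = 2199023255552 · 1 = 2199023255552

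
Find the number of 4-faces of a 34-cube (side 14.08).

Number of 4-faces = C(34,4) · 2^(34-4) = 46376 · 1073741824 = 49795850829824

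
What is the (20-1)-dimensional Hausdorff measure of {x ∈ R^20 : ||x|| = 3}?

|∂B_20(3)| = 14348907·π^10/2240 ≈ 5.99887e+08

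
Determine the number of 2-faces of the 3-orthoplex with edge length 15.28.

Number of 2-faces = 2^(2+1) · C(3,2+1) = 8 · 1 = 8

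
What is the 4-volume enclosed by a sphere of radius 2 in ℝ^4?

The n-ball volume is π^(n/2)·r^n/Γ(n/2+1). With n=4, r=2: V = 8·π^2 ≈ 78.9568.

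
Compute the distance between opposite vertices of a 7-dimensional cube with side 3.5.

||(3.5,3.5,...,3.5)|| = √(7)·3.5 ≈ 9.26013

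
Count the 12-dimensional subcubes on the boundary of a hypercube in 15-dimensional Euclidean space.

Number of 12-faces = C(15,12) · 2^(15-12) = 455 · 8 = 3640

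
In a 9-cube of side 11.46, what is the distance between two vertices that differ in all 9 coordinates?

d = √(11.46² + 11.46² + ... + 11.46²) [9 terms] = √(9·11.46²) = 11.46√9 = 34.38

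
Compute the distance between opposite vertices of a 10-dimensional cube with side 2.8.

Diagonal = √10 · 2.8 ≈ 8.85438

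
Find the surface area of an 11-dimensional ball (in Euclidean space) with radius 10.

S = n·V_n(r)/r = 11·V_11(10)/10 (volume-to-surface relation), giving 128000000000·π^5/189 ≈ 2.07251e+11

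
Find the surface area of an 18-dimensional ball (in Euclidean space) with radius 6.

S_18(6) = 2·π^(18/2)·(6)^17 / Γ(18/2) = 29386561536·π^9/35 ≈ 2.50282e+13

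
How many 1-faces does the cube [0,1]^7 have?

The 7-cube has n·2^(n-1) = 7·2^6 = 7·64 = 448 edges.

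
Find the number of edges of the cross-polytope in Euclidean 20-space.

Number of 1-faces = 2^(1+1) · C(20,1+1) = 4 · 190 = 760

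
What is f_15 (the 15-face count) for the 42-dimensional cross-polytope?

An n-cross-polytope has 2^(k+1)·C(n,k+1) k-faces. Here 2^16·C(42,16) = 65536·166509721602 = 10912381114908672.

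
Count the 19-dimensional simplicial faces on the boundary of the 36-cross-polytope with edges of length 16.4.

An n-cross-polytope has 2^(k+1)·C(n,k+1) k-faces. Here 2^20·C(36,20) = 1048576·7307872110 = 7662859305615360.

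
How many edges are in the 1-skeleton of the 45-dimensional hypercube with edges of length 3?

The 45-cube has n·2^(n-1) = 45·2^44 = 45·17592186044416 = 791648371998720 edges.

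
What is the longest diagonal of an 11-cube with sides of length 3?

d = √(3² + 3² + ... + 3²) [11 terms] = √(11·3²) = 3√11 ≈ 9.94987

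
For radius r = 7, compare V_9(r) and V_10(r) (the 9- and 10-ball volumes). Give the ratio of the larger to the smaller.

V_9(7) ≈ 1.33107e+08, V_10(7) ≈ 7.20358e+08. The 10-ball is larger by a factor of 5.412.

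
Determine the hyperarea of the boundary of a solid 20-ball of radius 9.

|∂B_20(9)| = 16677181699666569·π^10/2240 ≈ 6.97226e+17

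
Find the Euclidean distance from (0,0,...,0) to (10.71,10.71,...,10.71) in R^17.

||(10.71,10.71,...,10.71)|| = √(17)·10.71 ≈ 44.1585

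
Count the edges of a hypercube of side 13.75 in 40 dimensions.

Each of the 2^40 = 1099511627776 vertices has degree 40; total edges = 40·2^40/2 = 21990232555520.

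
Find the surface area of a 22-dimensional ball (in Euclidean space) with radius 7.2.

The surface area of an n-ball is 2π^(n/2) r^(n-1) / Γ(n/2). For n=22, r=7.2: 1.63643e+17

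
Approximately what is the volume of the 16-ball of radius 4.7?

V_16(4.7) = π^(16/2) · (4.7)^16 / Γ(16/2 + 1) ≈ 1.33427e+10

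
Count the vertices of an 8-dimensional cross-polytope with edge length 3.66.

Number of vertices = 2n = 16.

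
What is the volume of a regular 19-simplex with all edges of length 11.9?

For a regular n-simplex with edge a, V = (a^n / n!)·√((n+1)/2^n). With a=11.9, n=19: V ≈ 13.8365.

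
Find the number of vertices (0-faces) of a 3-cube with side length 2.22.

f_0(3-cube) = (3 choose 0) · 2^3 = 8.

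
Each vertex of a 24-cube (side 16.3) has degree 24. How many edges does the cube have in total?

An n-cube has n·2^(n-1) edges. With n = 24: 24·8388608 = 201326592.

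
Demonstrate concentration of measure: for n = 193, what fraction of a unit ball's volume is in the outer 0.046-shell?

1 - (1-0.046)^193 ≈ 0.999887 ≈ 99.9887%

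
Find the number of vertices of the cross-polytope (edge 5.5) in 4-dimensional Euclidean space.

An n-cross-polytope has 2^(k+1)·C(n,k+1) k-faces. Here 2^1·C(4,1) = 2·4 = 8.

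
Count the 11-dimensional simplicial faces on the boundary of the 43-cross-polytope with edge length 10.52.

An n-cross-polytope has 2^(k+1)·C(n,k+1) k-faces. Here 2^12·C(43,12) = 4096·15338678264 = 62827226169344.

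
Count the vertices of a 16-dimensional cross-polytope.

An n-cross-polytope has 2n vertices; here n = 16, giving 32.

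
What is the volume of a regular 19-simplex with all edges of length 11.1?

V = (11.1^19 / 19!) · √((19+1) / 2^19) ≈ 3.68784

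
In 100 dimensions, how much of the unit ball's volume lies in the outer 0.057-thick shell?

V(inner)/V(outer) = ((1-0.057)/1)^100 ≈ 0.002826, so the shell fraction is 0.997174.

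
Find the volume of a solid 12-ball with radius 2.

The n-ball volume is π^(n/2)·r^n/Γ(n/2+1). With n=12, r=2: V = 256·π^6/45 ≈ 5469.24.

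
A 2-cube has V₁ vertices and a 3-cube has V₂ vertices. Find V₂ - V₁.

V₁ = 2^2 = 4. V₂ = 2^3 = 8. V₂ - V₁ = 4.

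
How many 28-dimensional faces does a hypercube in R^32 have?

f_28(32-cube) = (32 choose 28) · 2^4 = 575360.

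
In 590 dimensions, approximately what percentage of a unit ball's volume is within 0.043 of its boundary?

1 - (1-0.043)^590 ≈ 1 - 5.471e-12 ≈ (100 - 5.47e-10)%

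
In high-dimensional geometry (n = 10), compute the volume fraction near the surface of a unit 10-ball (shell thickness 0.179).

1 - (1-0.179)^10 ≈ 0.860867 ≈ 86.09%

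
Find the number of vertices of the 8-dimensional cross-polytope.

The 8-dimensional cross-polytope has 2n = 2·8 = 16 vertices.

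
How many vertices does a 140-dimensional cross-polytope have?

Number of vertices = 2n = 280.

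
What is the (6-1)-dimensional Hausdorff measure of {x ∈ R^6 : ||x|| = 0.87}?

S = n·V_n(r)/r = 6·V_6(0.87)/0.87 (volume-to-surface relation), giving 15.4542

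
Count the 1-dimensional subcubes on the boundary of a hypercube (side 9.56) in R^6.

Choose 1 of 6 axes to span the face (C(6,1) = 6 ways), then fix each of the remaining 5 coordinates at one of its two extreme values (2^5 = 32 ways): 6·32 = 192.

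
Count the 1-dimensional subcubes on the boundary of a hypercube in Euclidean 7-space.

Number of 1-faces = C(7,1) · 2^(7-1) = 7 · 64 = 448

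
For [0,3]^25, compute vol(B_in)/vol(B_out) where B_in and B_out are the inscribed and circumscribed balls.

V_in / V_out = (r_in/r_out)^25 = (1/√25)^25 = 25^(-25/2) ≈ 3.35544e-18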